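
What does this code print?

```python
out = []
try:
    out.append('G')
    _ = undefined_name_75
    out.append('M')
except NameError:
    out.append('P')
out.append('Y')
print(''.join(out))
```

Execution trace: 'G' (try body) → 'P' (except NameError) → 'Y' (after the try/except). Output: GPY

Answer: GPY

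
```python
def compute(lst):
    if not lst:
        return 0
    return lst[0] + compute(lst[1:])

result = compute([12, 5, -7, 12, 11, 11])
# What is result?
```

12 + 5 + (-7) + 12 + 11 + 11 + 0 = 44

Answer: 44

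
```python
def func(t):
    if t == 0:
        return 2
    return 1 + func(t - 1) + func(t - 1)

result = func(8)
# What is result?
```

func(t) = 1 + 2·func(t-1), func(0)=2. Closed form: (2+1)·2^8 - 1 = 767.

Answer: 767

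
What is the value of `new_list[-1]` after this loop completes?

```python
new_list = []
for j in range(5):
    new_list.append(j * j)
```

Last element of squares 0 to 4
`new_list` takes the values: [] → [0] → [0, 1] → [0, 1, 4] → [0, 1, 4, 9] → [0, 1, 4, 9, 16]
So `new_list[-1]` = 16

Answer: 16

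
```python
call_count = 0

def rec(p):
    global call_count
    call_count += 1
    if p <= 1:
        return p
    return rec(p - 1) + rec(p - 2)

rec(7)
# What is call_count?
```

Calls(p) = 1 + Calls(p-1) + Calls(p-2); Calls(0)=Calls(1)=1. For p=7 this gives 41.

Answer: 41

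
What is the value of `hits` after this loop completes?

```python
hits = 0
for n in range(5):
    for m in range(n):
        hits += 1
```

Triangle number: 0+1+2+...+4
`hits` takes the values: 0 → 1 → 2 → 3 → 4 → 5 → 6 → 7 → 8 → 9 → 10

Answer: 10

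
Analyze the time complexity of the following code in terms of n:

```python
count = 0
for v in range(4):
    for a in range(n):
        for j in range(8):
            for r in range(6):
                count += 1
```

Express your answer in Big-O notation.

Each loop level contributes: 1 × n × 1 × 1. Multiplying the contributions gives O(n).

Answer: O(n)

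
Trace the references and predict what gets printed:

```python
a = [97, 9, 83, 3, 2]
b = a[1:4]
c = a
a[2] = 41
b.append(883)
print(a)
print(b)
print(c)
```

Key concept: slice vs alias.
Step by step:
`a = [97, 9, 83, 3, 2]` → a = [97, 9, 83, 3, 2]
`b = a[1:4]` → b = [9, 83, 3]
`c = a` → c = [97, 9, 83, 3, 2] (same object as a)
`a[2] = 41` → a = [97, 9, 41, 3, 2] (same object as c); c = [97, 9, 41, 3, 2] (same object as a)
`b.append(883)` → b = [9, 83, 3, 883]
`print(a)` → prints [97, 9, 41, 3, 2]
`print(b)` → prints [9, 83, 3, 883]
`print(c)` → prints [97, 9, 41, 3, 2]

Answer:
[97, 9, 41, 3, 2]
[9, 83, 3, 883]
[97, 9, 41, 3, 2]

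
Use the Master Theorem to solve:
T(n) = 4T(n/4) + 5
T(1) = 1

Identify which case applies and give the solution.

a=4, b=4, f(n)=5. log_4(4) = 1. Since c=0 < 1, Case 1 applies: T(n) = Θ(n^log_b(a)) = O(n).

Answer: O(n) - Case 1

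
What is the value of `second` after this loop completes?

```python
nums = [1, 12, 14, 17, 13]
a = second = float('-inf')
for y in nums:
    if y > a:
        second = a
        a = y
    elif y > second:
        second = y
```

Second largest (with repeats) in [1, 12, 14, 17, 13]
`second` takes the values: -inf → 1 → 12 → 14

Answer: 14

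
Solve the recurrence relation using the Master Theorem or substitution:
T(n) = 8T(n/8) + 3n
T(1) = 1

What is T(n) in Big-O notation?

By Master Theorem: a=8, b=8, f(n)=3n. Since log_8(8) = 1 and f(n) = Θ(n^1), Case 2 applies. T(n) = O(n log n).

Answer: O(n log n)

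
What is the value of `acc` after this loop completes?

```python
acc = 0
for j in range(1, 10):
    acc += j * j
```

Sum of squares 1² to 9² = 285
`acc` takes the values: 0 → 1 → 5 → 14 → 30 → 55 → 91 → 140 → 204 → 285

Answer: 285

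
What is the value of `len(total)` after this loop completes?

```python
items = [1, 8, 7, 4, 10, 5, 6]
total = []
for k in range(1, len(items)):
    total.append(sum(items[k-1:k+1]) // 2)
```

Number of 2-element averages
`total` takes the values: [] → [4] → [4, 7] → [4, 7, 5] → [4, 7, 5, 7] → [4, 7, 5, 7, 7] → [4, 7, 5, 7, 7, 5]
So `len(total)` = 6

Answer: 6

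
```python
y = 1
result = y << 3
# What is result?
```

Trace:
`y = 1` → y = 1
`result = y << 3` → result = 8
So result = 8

Answer: 8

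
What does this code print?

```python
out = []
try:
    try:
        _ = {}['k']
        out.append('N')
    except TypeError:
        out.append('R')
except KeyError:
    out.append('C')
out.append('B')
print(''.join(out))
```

Execution trace: 'C' (outer except KeyError) → 'B' (after the try/except). Output: CB

Answer: CB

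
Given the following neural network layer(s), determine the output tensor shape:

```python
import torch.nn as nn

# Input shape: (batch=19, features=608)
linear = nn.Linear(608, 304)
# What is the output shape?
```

Input: (19, 608) -> Output: (19, 304)

Answer: (19, 304)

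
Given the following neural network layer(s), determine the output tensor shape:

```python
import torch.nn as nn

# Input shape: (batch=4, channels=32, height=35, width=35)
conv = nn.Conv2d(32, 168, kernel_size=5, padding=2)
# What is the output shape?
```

Input: (4, 32, 35, 35) -> Output: (4, 168, 35, 35)

Answer: (4, 168, 35, 35)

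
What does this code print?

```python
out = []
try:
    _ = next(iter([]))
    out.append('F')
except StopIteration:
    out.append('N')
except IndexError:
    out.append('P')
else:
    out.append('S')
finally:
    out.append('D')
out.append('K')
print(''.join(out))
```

Execution trace: 'N' (except StopIteration) → 'D' (finally) → 'K' (after the try/except). Output: NDK

Answer: NDK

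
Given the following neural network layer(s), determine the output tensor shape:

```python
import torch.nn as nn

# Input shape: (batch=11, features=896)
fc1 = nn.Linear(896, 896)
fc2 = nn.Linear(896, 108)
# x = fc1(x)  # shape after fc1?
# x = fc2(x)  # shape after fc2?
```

Input: (11, 896) -> after fc1: (11, 896) -> Output: (11, 108)

Answer: (11, 108)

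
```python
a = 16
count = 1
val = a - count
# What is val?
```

Trace:
`a = 16` → a = 16
`count = 1` → count = 1
`val = a - count` → val = 15
So val = 15

Answer: 15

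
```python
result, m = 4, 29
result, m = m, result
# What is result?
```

Trace:
`result, m = 4, 29` → result = 4; m = 29
`result, m = m, result` → result = 29; m = 4
So result = 29

Answer: 29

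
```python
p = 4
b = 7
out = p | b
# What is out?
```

Trace:
`p = 4` → p = 4
`b = 7` → b = 7
`out = p | b` → out = 7
So out = 7

Answer: 7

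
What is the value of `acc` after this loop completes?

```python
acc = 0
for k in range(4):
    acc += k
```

Sum of 0 to 3 = 6
`acc` takes the values: 0 → 1 → 3 → 6

Answer: 6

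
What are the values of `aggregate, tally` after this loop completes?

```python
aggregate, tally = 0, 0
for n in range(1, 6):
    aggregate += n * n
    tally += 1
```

Sum of squares and count
`aggregate, tally` takes the values: (0, 0) → (1, 0) → (1, 1) → (5, 1) → (5, 2) → (14, 2) → (14, 3) → (30, 3) → (30, 4) → (55, 4) → (55, 5)

Answer: 55, 5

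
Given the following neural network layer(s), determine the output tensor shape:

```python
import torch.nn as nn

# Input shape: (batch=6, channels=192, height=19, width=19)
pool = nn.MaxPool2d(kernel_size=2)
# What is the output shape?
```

Input: (6, 192, 19, 19) -> Output: (6, 192, 9, 9)

Answer: (6, 192, 9, 9)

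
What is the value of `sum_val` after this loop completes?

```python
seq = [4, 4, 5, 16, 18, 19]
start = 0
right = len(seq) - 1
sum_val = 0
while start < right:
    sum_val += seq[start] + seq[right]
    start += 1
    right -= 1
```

Sum of pairs from ends
`sum_val` takes the values: 0 → 23 → 45 → 66

Answer: 66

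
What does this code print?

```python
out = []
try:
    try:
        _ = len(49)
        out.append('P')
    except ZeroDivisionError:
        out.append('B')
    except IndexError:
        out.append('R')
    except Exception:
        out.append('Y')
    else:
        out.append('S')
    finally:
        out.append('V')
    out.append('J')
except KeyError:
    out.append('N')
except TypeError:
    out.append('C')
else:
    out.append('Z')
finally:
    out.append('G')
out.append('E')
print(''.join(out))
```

Execution trace: 'Y' (inner except Exception) → 'V' (inner finally) → 'J' (try body, no exception) → 'Z' (else) → 'G' (finally) → 'E' (after the try/except). Output: YVJZGE

Answer: YVJZGE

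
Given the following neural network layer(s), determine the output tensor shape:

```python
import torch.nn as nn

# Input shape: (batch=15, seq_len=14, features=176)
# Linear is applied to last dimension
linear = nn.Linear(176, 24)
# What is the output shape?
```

Input: (15, 14, 176) -> Output: (15, 14, 24)

Answer: (15, 14, 24)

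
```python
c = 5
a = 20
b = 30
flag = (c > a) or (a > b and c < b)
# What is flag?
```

Trace:
`c = 5` → c = 5
`a = 20` → a = 20
`b = 30` → b = 30
`flag = (c > a) or (a > b and c < b)` → flag = False
So flag = False

Answer: False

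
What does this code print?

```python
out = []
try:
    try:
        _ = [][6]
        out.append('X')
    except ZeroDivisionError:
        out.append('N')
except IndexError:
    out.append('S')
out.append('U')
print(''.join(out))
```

Execution trace: 'S' (outer except IndexError) → 'U' (after the try/except). Output: SU

Answer: SU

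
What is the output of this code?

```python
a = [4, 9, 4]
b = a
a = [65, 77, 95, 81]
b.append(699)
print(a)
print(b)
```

Key concept: rebinding vs mutation: a is rebound to a new list, b still points at the original.
Step by step:
`a = [4, 9, 4]` → a = [4, 9, 4]
`b = a` → b = [4, 9, 4] (same object as a)
`a = [65, 77, 95, 81]` → a = [65, 77, 95, 81]
`b.append(699)` → b = [4, 9, 4, 699]
`print(a)` → prints [65, 77, 95, 81]
`print(b)` → prints [4, 9, 4, 699]

Answer:
[65, 77, 95, 81]
[4, 9, 4, 699]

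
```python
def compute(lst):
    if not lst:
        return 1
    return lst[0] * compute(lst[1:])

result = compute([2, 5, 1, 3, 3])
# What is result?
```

Product over [2, 5, 1, 3, 3] = 2 * 5 * 1 * 3 * 3 = 90

Answer: 90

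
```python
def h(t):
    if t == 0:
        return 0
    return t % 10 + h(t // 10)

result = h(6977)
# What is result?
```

Sum of digits of 6977: 7 + 7 + 9 + 6 = 29

Answer: 29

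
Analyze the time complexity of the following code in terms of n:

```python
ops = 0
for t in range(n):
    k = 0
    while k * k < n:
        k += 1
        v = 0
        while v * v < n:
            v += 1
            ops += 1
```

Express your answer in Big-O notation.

Each loop level contributes: n × √n × √n. Multiplying the contributions gives O(n^2).

Answer: O(n^2)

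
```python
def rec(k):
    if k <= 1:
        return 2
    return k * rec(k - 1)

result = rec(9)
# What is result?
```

rec(9) = 9 * 8 * 7 * 6 * 5 * 4 * 3 * 2 * 2 = 725760

Answer: 725760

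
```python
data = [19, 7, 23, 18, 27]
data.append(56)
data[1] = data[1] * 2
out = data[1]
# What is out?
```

Trace:
`data = [19, 7, 23, 18, 27]` → data = [19, 7, 23, 18, 27]
`data.append(56)` → data = [19, 7, 23, 18, 27, 56]
`data[1] = data[1] * 2` → data = [19, 14, 23, 18, 27, 56]
`out = data[1]` → out = 14
So out = 14

Answer: 14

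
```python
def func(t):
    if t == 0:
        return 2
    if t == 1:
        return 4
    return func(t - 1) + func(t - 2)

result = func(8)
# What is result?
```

Build up from base cases: func(0)=2, func(1)=4, func(2)=6, func(3)=10, func(4)=16, func(5)=26, func(6)=42, ..., func(8)=110

Answer: 110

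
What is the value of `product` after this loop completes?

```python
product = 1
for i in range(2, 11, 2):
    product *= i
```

Product of even numbers 2 to 10
`product` takes the values: 1 → 2 → 8 → 48 → 384 → 3840

Answer: 3840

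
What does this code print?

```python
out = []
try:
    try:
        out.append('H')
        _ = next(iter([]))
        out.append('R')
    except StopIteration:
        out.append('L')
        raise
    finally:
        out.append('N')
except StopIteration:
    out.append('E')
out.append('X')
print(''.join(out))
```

Execution trace: 'H' (try body) → 'L' (except StopIteration) → 'N' (finally) → 'E' (outer except StopIteration) → 'X' (after the try/except). Output: HLNEX

Answer: HLNEX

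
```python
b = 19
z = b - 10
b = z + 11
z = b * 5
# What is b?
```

Trace:
`b = 19` → b = 19
`z = b - 10` → z = 9
`b = z + 11` → b = 20
`z = b * 5` → z = 100
So b = 20

Answer: 20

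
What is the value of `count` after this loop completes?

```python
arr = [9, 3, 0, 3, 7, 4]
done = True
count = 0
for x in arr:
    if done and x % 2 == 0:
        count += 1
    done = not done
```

Count even values at even positions
`count` takes the values: 0 → 1

Answer: 1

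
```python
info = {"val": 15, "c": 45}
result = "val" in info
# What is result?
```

Trace:
`info = {"val": 15, "c": 45}` → info = {'val': 15, 'c': 45}
`result = "val" in info` → result = True
So result = True

Answer: True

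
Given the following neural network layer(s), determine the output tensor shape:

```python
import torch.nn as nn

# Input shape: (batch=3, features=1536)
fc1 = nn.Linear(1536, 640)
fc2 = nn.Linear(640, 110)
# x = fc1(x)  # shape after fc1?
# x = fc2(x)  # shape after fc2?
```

Input: (3, 1536) -> after fc1: (3, 640) -> Output: (3, 110)

Answer: (3, 110)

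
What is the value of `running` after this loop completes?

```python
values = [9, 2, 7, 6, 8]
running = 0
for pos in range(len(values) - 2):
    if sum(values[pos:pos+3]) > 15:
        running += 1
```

Count windows with sum > 15
`running` takes the values: 0 → 1 → 2

Answer: 2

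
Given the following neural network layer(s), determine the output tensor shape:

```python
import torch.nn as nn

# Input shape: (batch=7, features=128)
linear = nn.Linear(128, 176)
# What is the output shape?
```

Input: (7, 128) -> Output: (7, 176)

Answer: (7, 176)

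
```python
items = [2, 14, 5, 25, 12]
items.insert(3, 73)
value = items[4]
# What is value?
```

Trace:
`items = [2, 14, 5, 25, 12]` → items = [2, 14, 5, 25, 12]
`items.insert(3, 73)` → items = [2, 14, 5, 73, 25, 12]
`value = items[4]` → value = 25
So value = 25

Answer: 25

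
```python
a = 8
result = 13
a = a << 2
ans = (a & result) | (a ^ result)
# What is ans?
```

Trace:
`a = 8` → a = 8
`result = 13` → result = 13
`a = a << 2` → a = 32
`ans = (a & result) | (a ^ result)` → ans = 45
So ans = 45

Answer: 45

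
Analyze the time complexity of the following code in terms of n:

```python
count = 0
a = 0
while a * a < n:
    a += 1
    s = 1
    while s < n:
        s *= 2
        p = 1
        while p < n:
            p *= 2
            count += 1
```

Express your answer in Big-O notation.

Each loop level contributes: √n × log n × log n. Multiplying the contributions gives O(√n log² n).

Answer: O(√n log² n)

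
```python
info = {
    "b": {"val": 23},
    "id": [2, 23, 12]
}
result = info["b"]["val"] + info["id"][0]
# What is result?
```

Trace:
`info = { ...` → info = {'b': {'val': 23}, 'id': [2, 23, 12]}
`result = info["b"]["val"] + info["id"][0]` → result = 25
So result = 25

Answer: 25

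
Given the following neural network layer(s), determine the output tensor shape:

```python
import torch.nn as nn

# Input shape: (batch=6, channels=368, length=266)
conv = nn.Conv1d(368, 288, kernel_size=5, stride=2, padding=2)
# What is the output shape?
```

Input: (6, 368, 266) -> Output: (6, 288, 133)

Answer: (6, 288, 133)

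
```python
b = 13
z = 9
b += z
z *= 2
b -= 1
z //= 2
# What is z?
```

Trace:
`b = 13` → b = 13
`z = 9` → z = 9
`b += z` → b = 22
`z *= 2` → z = 18
`b -= 1` → b = 21
`z //= 2` → z = 9
So z = 9

Answer: 9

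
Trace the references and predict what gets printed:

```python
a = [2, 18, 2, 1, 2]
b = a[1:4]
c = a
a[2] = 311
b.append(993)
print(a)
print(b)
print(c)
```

Key concept: slice vs alias.
Step by step:
`a = [2, 18, 2, 1, 2]` → a = [2, 18, 2, 1, 2]
`b = a[1:4]` → b = [18, 2, 1]
`c = a` → c = [2, 18, 2, 1, 2] (same object as a)
`a[2] = 311` → a = [2, 18, 311, 1, 2] (same object as c); c = [2, 18, 311, 1, 2] (same object as a)
`b.append(993)` → b = [18, 2, 1, 993]
`print(a)` → prints [2, 18, 311, 1, 2]
`print(b)` → prints [18, 2, 1, 993]
`print(c)` → prints [2, 18, 311, 1, 2]

Answer:
[2, 18, 311, 1, 2]
[18, 2, 1, 993]
[2, 18, 311, 1, 2]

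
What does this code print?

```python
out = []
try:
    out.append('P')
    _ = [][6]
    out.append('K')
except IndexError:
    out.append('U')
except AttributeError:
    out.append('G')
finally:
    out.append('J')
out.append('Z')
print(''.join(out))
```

Execution trace: 'P' (try body) → 'U' (except IndexError) → 'J' (finally) → 'Z' (after the try/except). Output: PUJZ

Answer: PUJZ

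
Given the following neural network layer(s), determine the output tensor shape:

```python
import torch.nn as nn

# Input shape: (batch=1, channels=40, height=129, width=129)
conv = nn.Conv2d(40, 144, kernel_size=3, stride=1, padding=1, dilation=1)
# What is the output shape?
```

Input: (1, 40, 129, 129) -> Output: (1, 144, 129, 129)

Answer: (1, 144, 129, 129)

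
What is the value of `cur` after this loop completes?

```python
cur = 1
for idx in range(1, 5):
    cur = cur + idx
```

Start at 1, add 1 through 4
`cur` takes the values: 1 → 2 → 4 → 7 → 11

Answer: 11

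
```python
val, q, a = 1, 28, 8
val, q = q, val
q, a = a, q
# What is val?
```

Trace:
`val, q, a = 1, 28, 8` → val = 1; q = 28; a = 8
`val, q = q, val` → val = 28; q = 1
`q, a = a, q` → q = 8; a = 1
So val = 28

Answer: 28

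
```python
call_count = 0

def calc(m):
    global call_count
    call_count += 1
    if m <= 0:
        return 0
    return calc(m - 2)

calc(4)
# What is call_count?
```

Linear recursion stepping by 2: 3 calls from m=4 down to ≤0.

Answer: 3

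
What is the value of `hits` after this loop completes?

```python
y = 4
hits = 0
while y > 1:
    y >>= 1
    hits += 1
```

Count right shifts until 1
`hits` takes the values: 0 → 1 → 2

Answer: 2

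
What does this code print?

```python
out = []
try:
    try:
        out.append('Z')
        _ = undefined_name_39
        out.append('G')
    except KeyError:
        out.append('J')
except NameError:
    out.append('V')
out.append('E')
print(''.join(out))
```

Execution trace: 'Z' (try body) → 'V' (outer except NameError) → 'E' (after the try/except). Output: ZVE

Answer: ZVE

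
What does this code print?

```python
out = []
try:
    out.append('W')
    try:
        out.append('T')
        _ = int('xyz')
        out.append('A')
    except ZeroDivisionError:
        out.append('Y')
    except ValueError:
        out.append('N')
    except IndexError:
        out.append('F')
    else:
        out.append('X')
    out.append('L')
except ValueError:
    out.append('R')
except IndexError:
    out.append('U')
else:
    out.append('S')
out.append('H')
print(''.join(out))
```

Execution trace: 'W' (try body) → 'T' (inner try body) → 'N' (inner except ValueError) → 'L' (try body, no exception) → 'S' (else) → 'H' (after the try/except). Output: WTNLSH

Answer: WTNLSH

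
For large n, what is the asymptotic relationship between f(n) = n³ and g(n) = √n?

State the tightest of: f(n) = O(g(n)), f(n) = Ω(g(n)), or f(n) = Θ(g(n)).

n³ vs √n: f(n) = Ω(g(n)) but not O(g(n)) — n³ grows strictly faster than √n.

Answer: f(n) = Ω(g(n)) but not O(g(n)) — n³ grows strictly faster than √n.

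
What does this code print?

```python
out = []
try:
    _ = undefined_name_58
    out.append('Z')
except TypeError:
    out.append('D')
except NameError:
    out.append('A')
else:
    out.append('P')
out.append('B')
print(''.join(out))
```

Execution trace: 'A' (except NameError) → 'B' (after the try/except). Output: AB

Answer: AB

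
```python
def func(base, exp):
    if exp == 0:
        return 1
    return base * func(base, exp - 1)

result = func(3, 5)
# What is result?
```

func(3, 5) = 3 * 3 * 3 * 3 * 3 = 243

Answer: 243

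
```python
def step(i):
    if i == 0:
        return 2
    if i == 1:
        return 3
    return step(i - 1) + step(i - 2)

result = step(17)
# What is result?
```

Build up from base cases: step(0)=2, step(1)=3, step(2)=5, step(3)=8, step(4)=13, step(5)=21, step(6)=34, ..., step(17)=6765

Answer: 6765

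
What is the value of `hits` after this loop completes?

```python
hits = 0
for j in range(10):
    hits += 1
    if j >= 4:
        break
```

Loop breaks when j reaches 4, hits is 5
`hits` takes the values: 0 → 1 → 2 → 3 → 4 → 5

Answer: 5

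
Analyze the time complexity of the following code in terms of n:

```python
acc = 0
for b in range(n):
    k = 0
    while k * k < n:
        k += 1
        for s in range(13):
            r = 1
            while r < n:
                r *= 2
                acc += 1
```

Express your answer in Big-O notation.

Each loop level contributes: n × √n × 1 × log n. Multiplying the contributions gives O(n√n log n).

Answer: O(n√n log n)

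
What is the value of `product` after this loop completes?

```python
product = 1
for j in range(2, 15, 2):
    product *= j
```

Product of even numbers 2 to 14
`product` takes the values: 1 → 2 → 8 → 48 → 384 → 3840 → 46080 → 645120

Answer: 645120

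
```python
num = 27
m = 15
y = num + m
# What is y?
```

Trace:
`num = 27` → num = 27
`m = 15` → m = 15
`y = num + m` → y = 42
So y = 42

Answer: 42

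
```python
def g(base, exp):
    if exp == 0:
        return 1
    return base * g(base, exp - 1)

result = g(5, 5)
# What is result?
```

g(5, 5) = 5 * 5 * 5 * 5 * 5 = 3125

Answer: 3125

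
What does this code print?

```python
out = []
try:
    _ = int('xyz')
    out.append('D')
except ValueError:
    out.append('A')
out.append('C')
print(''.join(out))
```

Execution trace: 'A' (except ValueError) → 'C' (after the try/except). Output: AC

Answer: AC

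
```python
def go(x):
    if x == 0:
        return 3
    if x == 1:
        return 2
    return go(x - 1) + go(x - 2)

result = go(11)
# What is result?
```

Build up from base cases: go(0)=3, go(1)=2, go(2)=5, go(3)=7, go(4)=12, go(5)=19, go(6)=31, ..., go(11)=343

Answer: 343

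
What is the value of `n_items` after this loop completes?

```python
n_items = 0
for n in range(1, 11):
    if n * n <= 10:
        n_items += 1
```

Count numbers where n² ≤ 10
`n_items` takes the values: 0 → 1 → 2 → 3

Answer: 3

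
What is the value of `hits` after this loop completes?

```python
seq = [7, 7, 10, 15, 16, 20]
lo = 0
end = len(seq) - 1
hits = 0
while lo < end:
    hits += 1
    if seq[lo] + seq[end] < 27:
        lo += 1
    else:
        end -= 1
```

Steps to find pair summing to 27
`hits` takes the values: 0 → 1 → 2 → 3 → 4 → 5

Answer: 5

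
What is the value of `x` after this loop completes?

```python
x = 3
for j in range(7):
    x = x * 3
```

Multiply by 3, 7 times: 3 * 3^7 = 6561
`x` takes the values: 3 → 9 → 27 → 81 → 243 → 729 → 2187 → 6561

Answer: 6561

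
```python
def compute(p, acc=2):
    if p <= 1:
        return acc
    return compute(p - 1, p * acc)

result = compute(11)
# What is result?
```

Accumulator trace (n, acc): (11, 2) -> (10, 22) -> (9, 220) -> (8, 1980) -> (7, 15840) -> (6, 110880) -> (5, 665280) -> (4, 3326400) -> (3, 13305600) -> (2, 39916800) -> (1, 79833600) -> return 79833600

Answer: 79833600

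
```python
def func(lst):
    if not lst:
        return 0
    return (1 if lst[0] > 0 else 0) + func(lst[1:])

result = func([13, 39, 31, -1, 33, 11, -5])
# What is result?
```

Count of positive elements in [13, 39, 31, -1, 33, 11, -5] = 5

Answer: 5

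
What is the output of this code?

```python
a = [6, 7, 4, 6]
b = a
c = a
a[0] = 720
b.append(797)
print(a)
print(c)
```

Key concept: multiple aliases.
Step by step:
`a = [6, 7, 4, 6]` → a = [6, 7, 4, 6]
`b = a` → b = [6, 7, 4, 6] (same object as a)
`c = a` → c = [6, 7, 4, 6] (same object as a, b)
`a[0] = 720` → a = [720, 7, 4, 6] (same object as b, c); b = [720, 7, 4, 6] (same object as a, c); c = [720, 7, 4, 6] (same object as a, b)
`b.append(797)` → a = [720, 7, 4, 6, 797] (same object as b, c); b = [720, 7, 4, 6, 797] (same object as a, c); c = [720, 7, 4, 6, 797] (same object as a, b)
`print(a)` → prints [720, 7, 4, 6, 797]
`print(c)` → prints [720, 7, 4, 6, 797]

Answer:
[720, 7, 4, 6, 797]
[720, 7, 4, 6, 797]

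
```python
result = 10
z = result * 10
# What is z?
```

Trace:
`result = 10` → result = 10
`z = result * 10` → z = 100
So z = 100

Answer: 100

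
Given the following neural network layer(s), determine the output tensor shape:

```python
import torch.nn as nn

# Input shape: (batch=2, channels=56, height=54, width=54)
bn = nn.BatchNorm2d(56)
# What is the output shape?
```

Input: (2, 56, 54, 54) -> Output: (2, 56, 54, 54)

Answer: (2, 56, 54, 54)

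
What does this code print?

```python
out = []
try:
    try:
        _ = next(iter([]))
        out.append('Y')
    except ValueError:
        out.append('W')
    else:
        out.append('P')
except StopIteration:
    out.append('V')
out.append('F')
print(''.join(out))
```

Execution trace: 'V' (outer except StopIteration) → 'F' (after the try/except). Output: VF

Answer: VF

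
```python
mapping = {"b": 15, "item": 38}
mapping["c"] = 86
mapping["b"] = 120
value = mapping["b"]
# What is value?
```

Trace:
`mapping = {"b": 15, "item": 38}` → mapping = {'b': 15, 'item': 38}
`mapping["c"] = 86` → mapping = {'b': 15, 'item': 38, 'c': 86}
`mapping["b"] = 120` → mapping = {'b': 120, 'item': 38, 'c': 86}
`value = mapping["b"]` → value = 120
So value = 120

Answer: 120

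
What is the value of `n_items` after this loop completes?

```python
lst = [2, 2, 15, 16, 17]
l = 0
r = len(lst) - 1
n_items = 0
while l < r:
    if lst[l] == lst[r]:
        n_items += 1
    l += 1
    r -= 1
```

Count matching pairs from ends
`n_items` takes the values: 0

Answer: 0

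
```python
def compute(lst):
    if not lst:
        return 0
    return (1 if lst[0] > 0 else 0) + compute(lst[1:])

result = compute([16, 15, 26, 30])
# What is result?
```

Count of positive elements in [16, 15, 26, 30] = 4

Answer: 4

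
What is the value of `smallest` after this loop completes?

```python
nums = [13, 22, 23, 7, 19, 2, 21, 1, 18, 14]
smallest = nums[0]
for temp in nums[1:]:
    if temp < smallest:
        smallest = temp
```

Minimum of [13, 22, 23, 7, 19, 2, 21, 1, 18, 14]
`smallest` takes the values: 13 → 7 → 2 → 1

Answer: 1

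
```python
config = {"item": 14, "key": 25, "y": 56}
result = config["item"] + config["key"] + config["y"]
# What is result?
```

Trace:
`config = {"item": 14, "key": 25, "y": 56}` → config = {'item': 14, 'key': 25, 'y': 56}
`result = config["item"] + config["key"] + config["y"]` → result = 95
So result = 95

Answer: 95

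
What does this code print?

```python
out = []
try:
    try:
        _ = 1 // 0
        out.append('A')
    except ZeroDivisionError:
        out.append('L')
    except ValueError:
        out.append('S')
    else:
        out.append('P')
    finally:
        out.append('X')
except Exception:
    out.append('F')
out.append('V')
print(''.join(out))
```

Execution trace: 'L' (inner except ZeroDivisionError) → 'X' (inner finally) → 'V' (after the try/except). Output: LXV

Answer: LXV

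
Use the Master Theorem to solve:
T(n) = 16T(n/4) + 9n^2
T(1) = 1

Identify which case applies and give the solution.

a=16, b=4, f(n)=9n^2. log_4(16) = 2. Since c=2 = 2, Case 2 applies: T(n) = Θ(n^log_b(a) · log n) = O(n^2 log n).

Answer: O(n^2 log n) - Case 2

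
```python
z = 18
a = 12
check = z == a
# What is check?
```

Trace:
`z = 18` → z = 18
`a = 12` → a = 12
`check = z == a` → check = False
So check = False

Answer: False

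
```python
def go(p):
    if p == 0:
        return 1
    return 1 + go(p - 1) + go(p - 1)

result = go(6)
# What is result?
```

go(p) = 1 + 2·go(p-1), go(0)=1. Closed form: (1+1)·2^6 - 1 = 127.

Answer: 127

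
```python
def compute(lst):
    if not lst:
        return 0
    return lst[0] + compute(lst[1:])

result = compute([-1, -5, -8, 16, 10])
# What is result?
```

(-1) + (-5) + (-8) + 16 + 10 + 0 = 12

Answer: 12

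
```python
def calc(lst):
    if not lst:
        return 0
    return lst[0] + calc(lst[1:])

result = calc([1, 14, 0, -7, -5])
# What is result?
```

1 + 14 + 0 + (-7) + (-5) + 0 = 3

Answer: 3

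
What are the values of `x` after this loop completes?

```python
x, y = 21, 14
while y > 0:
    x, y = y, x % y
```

GCD of 21 and 14
`x` takes the values: 21 → 14 → 7

Answer: 7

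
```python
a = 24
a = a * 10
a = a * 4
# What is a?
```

Trace:
`a = 24` → a = 24
`a = a * 10` → a = 240
`a = a * 4` → a = 960
So a = 960

Answer: 960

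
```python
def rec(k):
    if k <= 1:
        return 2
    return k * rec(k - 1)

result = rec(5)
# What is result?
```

rec(5) = 5 * 4 * 3 * 2 * 2 = 240

Answer: 240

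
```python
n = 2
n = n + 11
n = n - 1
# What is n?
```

Trace:
`n = 2` → n = 2
`n = n + 11` → n = 13
`n = n - 1` → n = 12
So n = 12

Answer: 12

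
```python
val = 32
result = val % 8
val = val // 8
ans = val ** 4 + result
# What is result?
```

Trace:
`val = 32` → val = 32
`result = val % 8` → result = 0
`val = val // 8` → val = 4
`ans = val ** 4 + result` → ans = 256
So result = 0

Answer: 0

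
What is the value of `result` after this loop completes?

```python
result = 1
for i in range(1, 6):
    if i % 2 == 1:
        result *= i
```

Product of odd numbers 1 to 5
`result` takes the values: 1 → 3 → 15

Answer: 15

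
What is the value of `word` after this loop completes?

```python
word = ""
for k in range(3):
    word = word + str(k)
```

Concatenate digits 0 to 2
`word` takes the values: "" → "0" → "01" → "012"

Answer: "012"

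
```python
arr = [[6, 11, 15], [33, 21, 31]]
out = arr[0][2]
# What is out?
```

Trace:
`arr = [[6, 11, 15], [33, 21, 31]]` → arr = [[6, 11, 15], [33, 21, 31]]
`out = arr[0][2]` → out = 15
So out = 15

Answer: 15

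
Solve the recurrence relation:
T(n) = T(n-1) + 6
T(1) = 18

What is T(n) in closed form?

Unrolling: T(n) = T(1) + 6·(n-1) = 18 + 6(n-1) = 6n + 12.

Answer: T(n) = 6n + 12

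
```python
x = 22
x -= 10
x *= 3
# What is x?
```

Trace:
`x = 22` → x = 22
`x -= 10` → x = 12
`x *= 3` → x = 36
So x = 36

Answer: 36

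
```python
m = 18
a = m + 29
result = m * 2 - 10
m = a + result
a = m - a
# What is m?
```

Trace:
`m = 18` → m = 18
`a = m + 29` → a = 47
`result = m * 2 - 10` → result = 26
`m = a + result` → m = 73
`a = m - a` → a = 26
So m = 73

Answer: 73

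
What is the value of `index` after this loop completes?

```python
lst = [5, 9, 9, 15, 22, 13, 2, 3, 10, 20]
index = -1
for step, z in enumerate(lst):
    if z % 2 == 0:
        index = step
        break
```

First even number index in [5, 9, 9, 15, 22, 13, 2, 3, 10, 20]
`index` takes the values: -1 → 4

Answer: 4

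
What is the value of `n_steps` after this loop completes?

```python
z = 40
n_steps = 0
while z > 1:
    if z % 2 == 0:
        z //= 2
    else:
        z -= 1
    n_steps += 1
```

Steps to reduce 40 to 1
`n_steps` takes the values: 0 → 1 → 2 → 3 → 4 → 5 → 6

Answer: 6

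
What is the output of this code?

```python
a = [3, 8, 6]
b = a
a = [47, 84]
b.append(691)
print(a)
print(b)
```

Key concept: rebinding vs mutation: a is rebound to a new list, b still points at the original.
Step by step:
`a = [3, 8, 6]` → a = [3, 8, 6]
`b = a` → b = [3, 8, 6] (same object as a)
`a = [47, 84]` → a = [47, 84]
`b.append(691)` → b = [3, 8, 6, 691]
`print(a)` → prints [47, 84]
`print(b)` → prints [3, 8, 6, 691]

Answer:
[47, 84]
[3, 8, 6, 691]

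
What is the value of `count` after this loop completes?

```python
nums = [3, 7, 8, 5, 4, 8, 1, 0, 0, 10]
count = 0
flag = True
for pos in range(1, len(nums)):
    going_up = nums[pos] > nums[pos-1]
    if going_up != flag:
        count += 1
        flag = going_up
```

Count direction changes in [3, 7, 8, 5, 4, 8, 1, 0, 0, 10]
`count` takes the values: 0 → 1 → 2 → 3 → 4

Answer: 4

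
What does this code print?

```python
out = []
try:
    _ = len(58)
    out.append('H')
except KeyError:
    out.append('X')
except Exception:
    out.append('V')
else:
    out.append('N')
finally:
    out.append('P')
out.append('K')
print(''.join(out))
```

Execution trace: 'V' (except Exception) → 'P' (finally) → 'K' (after the try/except). Output: VPK

Answer: VPK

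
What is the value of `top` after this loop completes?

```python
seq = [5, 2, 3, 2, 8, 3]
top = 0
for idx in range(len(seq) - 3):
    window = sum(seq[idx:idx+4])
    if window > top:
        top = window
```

Max sum of 4-element window in [5, 2, 3, 2, 8, 3]
`top` takes the values: 0 → 12 → 15 → 16

Answer: 16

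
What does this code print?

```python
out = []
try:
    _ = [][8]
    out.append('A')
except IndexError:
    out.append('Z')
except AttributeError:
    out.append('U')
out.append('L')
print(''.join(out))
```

Execution trace: 'Z' (except IndexError) → 'L' (after the try/except). Output: ZL

Answer: ZL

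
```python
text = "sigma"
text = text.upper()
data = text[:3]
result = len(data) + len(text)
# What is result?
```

Trace:
`text = "sigma"` → text = 'sigma'
`text = text.upper()` → text = 'SIGMA'
`data = text[:3]` → data = 'SIG'
`result = len(data) + len(text)` → result = 8
So result = 8

Answer: 8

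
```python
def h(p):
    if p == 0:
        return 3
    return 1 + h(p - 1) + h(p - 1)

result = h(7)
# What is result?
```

h(p) = 1 + 2·h(p-1), h(0)=3. Closed form: (3+1)·2^7 - 1 = 511.

Answer: 511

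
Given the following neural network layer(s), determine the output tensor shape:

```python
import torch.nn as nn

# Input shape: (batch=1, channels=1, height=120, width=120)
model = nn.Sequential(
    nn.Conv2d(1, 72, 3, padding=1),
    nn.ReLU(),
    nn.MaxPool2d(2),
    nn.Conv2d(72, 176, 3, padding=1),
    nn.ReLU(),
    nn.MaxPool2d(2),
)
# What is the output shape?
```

Input: (1, 1, 120, 120) -> after first Conv2d: (1, 72, 120, 120) -> after first MaxPool2d: (1, 72, 60, 60) -> after second Conv2d: (1, 176, 60, 60) -> Output: (1, 176, 30, 30)

Answer: (1, 176, 30, 30)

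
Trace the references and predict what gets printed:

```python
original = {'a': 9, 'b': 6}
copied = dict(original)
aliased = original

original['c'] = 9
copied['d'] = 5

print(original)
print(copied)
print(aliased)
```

Key concept: dict() creates copy, assignment creates alias.
Step by step:
`original = {'a': 9, 'b': 6}` → original = {'a': 9, 'b': 6}
`copied = dict(original)` → copied = {'a': 9, 'b': 6}
`aliased = original` → aliased = {'a': 9, 'b': 6} (same object as original)
`original['c'] = 9` → original = {'a': 9, 'b': 6, 'c': 9} (same object as aliased); aliased = {'a': 9, 'b': 6, 'c': 9} (same object as original)
`copied['d'] = 5` → copied = {'a': 9, 'b': 6, 'd': 5}
`print(original)` → prints {'a': 9, 'b': 6, 'c': 9}
`print(copied)` → prints {'a': 9, 'b': 6, 'd': 5}
`print(aliased)` → prints {'a': 9, 'b': 6, 'c': 9}

Answer:
{'a': 9, 'b': 6, 'c': 9}
{'a': 9, 'b': 6, 'd': 5}
{'a': 9, 'b': 6, 'c': 9}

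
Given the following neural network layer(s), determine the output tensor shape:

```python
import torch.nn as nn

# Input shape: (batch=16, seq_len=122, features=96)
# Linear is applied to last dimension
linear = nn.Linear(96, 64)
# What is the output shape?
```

Input: (16, 122, 96) -> Output: (16, 122, 64)

Answer: (16, 122, 64)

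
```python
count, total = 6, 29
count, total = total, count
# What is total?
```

Trace:
`count, total = 6, 29` → count = 6; total = 29
`count, total = total, count` → count = 29; total = 6
So total = 6

Answer: 6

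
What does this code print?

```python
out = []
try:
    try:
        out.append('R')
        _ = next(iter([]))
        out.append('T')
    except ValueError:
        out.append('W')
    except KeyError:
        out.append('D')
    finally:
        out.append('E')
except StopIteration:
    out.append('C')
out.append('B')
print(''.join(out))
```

Execution trace: 'R' (try body) → 'E' (finally) → 'C' (outer except StopIteration) → 'B' (after the try/except). Output: RECB

Answer: RECB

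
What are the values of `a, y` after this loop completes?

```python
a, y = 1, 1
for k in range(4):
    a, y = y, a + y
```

Fibonacci: after 4 iterations
`a, y` takes the values: (1, 1) → (1, 2) → (2, 3) → (3, 5) → (5, 8)

Answer: 5, 8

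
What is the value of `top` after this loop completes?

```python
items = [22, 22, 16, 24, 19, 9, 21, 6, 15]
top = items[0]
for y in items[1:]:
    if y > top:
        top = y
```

Maximum of [22, 22, 16, 24, 19, 9, 21, 6, 15]
`top` takes the values: 22 → 24

Answer: 24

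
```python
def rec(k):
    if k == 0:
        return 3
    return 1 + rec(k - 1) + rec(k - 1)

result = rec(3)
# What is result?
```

rec(k) = 1 + 2·rec(k-1), rec(0)=3. Closed form: (3+1)·2^3 - 1 = 31.

Answer: 31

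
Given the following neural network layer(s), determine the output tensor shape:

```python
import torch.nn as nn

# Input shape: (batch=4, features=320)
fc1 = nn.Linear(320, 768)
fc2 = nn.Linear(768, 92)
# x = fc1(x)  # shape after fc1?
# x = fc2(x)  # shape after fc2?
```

Input: (4, 320) -> after fc1: (4, 768) -> Output: (4, 92)

Answer: (4, 92)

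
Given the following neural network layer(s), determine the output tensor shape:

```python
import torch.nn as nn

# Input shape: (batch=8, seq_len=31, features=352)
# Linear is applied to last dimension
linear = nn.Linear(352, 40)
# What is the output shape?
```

Input: (8, 31, 352) -> Output: (8, 31, 40)

Answer: (8, 31, 40)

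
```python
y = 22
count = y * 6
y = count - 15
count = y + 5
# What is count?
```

Trace:
`y = 22` → y = 22
`count = y * 6` → count = 132
`y = count - 15` → y = 117
`count = y + 5` → count = 122
So count = 122

Answer: 122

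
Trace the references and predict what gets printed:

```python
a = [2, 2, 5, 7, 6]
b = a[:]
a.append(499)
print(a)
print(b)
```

Key concept: slice [:] creates copy.
Step by step:
`a = [2, 2, 5, 7, 6]` → a = [2, 2, 5, 7, 6]
`b = a[:]` → b = [2, 2, 5, 7, 6]
`a.append(499)` → a = [2, 2, 5, 7, 6, 499]
`print(a)` → prints [2, 2, 5, 7, 6, 499]
`print(b)` → prints [2, 2, 5, 7, 6]

Answer:
[2, 2, 5, 7, 6, 499]
[2, 2, 5, 7, 6]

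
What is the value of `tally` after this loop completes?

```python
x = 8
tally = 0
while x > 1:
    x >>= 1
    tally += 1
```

Count right shifts until 1
`tally` takes the values: 0 → 1 → 2 → 3

Answer: 3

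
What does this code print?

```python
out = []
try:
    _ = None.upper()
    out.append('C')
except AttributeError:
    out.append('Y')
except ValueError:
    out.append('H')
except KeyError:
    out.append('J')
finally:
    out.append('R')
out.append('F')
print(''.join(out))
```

Execution trace: 'Y' (except AttributeError) → 'R' (finally) → 'F' (after the try/except). Output: YRF

Answer: YRF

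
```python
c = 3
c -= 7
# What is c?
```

Trace:
`c = 3` → c = 3
`c -= 7` → c = -4
So c = -4

Answer: -4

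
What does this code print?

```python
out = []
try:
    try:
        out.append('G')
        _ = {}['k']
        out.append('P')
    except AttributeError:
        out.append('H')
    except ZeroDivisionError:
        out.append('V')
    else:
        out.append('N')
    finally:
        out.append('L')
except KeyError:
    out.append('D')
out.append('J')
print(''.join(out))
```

Execution trace: 'G' (try body) → 'L' (finally) → 'D' (outer except KeyError) → 'J' (after the try/except). Output: GLDJ

Answer: GLDJ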